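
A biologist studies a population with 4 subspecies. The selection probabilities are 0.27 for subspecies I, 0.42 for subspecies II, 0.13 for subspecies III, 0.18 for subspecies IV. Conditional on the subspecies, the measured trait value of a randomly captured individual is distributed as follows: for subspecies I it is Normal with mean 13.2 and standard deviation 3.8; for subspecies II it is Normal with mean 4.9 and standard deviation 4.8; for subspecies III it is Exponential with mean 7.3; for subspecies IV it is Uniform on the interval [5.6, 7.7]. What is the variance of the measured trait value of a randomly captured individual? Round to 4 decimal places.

32.2444

Per component, I: μ=13.2, E[X²]=188.68; II: μ=4.9, E[X²]=47.05; III: μ=7.3, E[X²]=106.58; IV: μ=6.65, E[X²]=44.59.
E[X] = 0.27·13.2 + 0.42·4.9 + 0.13·7.3 + 0.18·6.65 = 7.768.
E[X²] = 0.27·188.68 + 0.42·47.05 + 0.13·106.58 + 0.18·44.59 = 92.5862.
Var(X) = E[X²] − (E[X])² = 92.5862 − 60.3418 = 32.2444.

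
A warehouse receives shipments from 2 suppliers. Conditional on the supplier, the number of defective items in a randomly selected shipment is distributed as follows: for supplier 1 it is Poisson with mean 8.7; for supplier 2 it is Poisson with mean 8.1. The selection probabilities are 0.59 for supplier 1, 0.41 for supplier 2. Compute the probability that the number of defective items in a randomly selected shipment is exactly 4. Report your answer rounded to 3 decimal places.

Conditional on each supplier, P(X = 4): 1: 0.0397653; 2: 0.0544432.
By total probability, P(X = 4) = 0.59·0.0397653 + 0.41·0.0544432 = 0.0457832.

0.046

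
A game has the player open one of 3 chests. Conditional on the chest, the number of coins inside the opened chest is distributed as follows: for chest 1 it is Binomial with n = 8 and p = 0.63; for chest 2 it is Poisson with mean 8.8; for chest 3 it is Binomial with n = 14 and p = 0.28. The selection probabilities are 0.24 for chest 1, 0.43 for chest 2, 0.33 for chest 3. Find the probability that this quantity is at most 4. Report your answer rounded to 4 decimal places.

Conditional on each chest, P(X ≤ 4): 1: 0.337414; 2: 0.0620978; 3: 0.649052.
By total probability, P(X ≤ 4) = 0.24·0.337414 + 0.43·0.0620978 + 0.33·0.649052 = 0.321869.

0.3219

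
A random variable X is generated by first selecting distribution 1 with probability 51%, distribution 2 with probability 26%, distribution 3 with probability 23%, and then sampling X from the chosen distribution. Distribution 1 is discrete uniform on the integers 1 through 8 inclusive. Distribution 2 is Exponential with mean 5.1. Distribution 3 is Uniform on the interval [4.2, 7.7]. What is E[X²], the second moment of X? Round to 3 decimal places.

For each component E[X²] = Var + (mean)², giving 1: 25.5; 2: 52.02; 3: 36.4233.
Overall E[X²] = 0.51·25.5 + 0.26·52.02 + 0.23·36.4233 = 34.9076.

34.908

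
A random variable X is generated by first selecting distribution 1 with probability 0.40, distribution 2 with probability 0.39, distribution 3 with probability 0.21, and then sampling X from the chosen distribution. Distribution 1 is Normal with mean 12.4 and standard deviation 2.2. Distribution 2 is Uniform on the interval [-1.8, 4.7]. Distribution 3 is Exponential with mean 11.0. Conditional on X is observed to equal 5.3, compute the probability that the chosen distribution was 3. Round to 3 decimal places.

Likelihoods f(5.3 | ·): 1: 0.000992741; 2: 0; 3: 0.0561509.
Posterior ∝ prior × likelihood. Numerator for 3: 0.21·0.0561509 = 0.0117917.
Normalizing constant: 0.4·0.000992741 + 0.39·0 + 0.21·0.0561509 = 0.0121888.
P(3 | observation) = 0.0117917 / 0.0121888 = 0.967421.

0.967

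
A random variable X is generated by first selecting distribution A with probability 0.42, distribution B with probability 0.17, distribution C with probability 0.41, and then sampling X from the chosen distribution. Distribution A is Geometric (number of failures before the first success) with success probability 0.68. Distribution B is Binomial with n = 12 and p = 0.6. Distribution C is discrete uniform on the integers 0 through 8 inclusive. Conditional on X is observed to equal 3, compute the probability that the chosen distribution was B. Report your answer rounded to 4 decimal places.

Likelihoods P(X=3 | ·): A: 0.0222822; B: 0.0124571; C: 0.111111.
Posterior ∝ prior × likelihood. Numerator for B: 0.17·0.0124571 = 0.0021177.
Normalizing constant: 0.42·0.0222822 + 0.17·0.0124571 + 0.41·0.111111 = 0.0570318.
P(B | observation) = 0.0021177 / 0.0570318 = 0.037132.

0.0371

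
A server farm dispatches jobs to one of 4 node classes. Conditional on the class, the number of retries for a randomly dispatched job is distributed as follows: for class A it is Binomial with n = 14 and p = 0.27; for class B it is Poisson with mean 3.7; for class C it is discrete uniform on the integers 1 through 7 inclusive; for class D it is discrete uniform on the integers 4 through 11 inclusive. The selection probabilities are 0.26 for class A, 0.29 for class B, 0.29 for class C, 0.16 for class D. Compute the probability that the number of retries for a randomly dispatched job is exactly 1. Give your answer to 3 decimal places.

Conditional on each class, P(X = 1): A: 0.0631959; B: 0.091477; C: 0.142857; D: 0.
By total probability, P(X = 1) = 0.26·0.0631959 + 0.29·0.091477 + 0.29·0.142857 + 0.16·0 = 0.0843879.

0.084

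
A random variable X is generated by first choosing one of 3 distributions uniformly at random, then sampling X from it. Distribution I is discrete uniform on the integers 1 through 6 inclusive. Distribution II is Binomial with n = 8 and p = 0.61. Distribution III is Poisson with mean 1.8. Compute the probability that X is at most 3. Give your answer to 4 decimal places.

0.5166

Conditional on each component, P(X ≤ 3): I: 0.5; II: 0.158577; III: 0.891292.
By total probability, P(X ≤ 3) = 0.333333·0.5 + 0.333333·0.158577 + 0.333333·0.891292 = 0.516623.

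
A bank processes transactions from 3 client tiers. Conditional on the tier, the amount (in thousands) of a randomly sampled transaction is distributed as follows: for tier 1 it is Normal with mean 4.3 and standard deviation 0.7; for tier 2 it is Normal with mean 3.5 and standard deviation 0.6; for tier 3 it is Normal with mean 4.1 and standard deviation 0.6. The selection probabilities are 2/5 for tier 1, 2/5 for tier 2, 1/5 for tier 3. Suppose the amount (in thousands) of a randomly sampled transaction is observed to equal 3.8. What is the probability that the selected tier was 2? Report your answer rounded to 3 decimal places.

0.444

Likelihoods f(3.8 | ·): 1: 0.441593; 2: 0.586776; 3: 0.586776.
Posterior ∝ prior × likelihood. Numerator for 2: 0.4·0.586776 = 0.23471.
Normalizing constant: 0.4·0.441593 + 0.4·0.586776 + 0.2·0.586776 = 0.528703.
P(2 | observation) = 0.23471 / 0.528703 = 0.443936.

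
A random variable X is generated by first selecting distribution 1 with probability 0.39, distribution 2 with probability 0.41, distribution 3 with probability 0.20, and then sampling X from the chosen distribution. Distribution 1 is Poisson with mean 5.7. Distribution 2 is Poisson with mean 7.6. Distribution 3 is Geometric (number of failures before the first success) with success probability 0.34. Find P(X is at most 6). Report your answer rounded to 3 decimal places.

Conditional on each component, P(X ≤ 6): 1: 0.654366; 2: 0.364621; 3: 0.945448.
By total probability, P(X ≤ 6) = 0.39·0.654366 + 0.41·0.364621 + 0.2·0.945448 = 0.593787.

0.594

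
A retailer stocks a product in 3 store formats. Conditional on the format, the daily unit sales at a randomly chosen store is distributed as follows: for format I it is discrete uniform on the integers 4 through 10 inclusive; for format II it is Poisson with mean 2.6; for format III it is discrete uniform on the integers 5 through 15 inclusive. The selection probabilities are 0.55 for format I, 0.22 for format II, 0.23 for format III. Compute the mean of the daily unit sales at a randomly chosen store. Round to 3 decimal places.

6.722

Component means — I: 7; II: 2.6; III: 10.
E[X] = 0.55·7 + 0.22·2.6 + 0.23·10 = 6.722.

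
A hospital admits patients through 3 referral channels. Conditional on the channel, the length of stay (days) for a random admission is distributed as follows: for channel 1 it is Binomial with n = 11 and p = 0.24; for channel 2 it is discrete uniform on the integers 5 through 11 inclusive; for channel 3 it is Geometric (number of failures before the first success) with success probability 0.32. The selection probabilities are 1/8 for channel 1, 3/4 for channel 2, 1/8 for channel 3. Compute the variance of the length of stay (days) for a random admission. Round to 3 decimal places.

10.014

Per component, 1: μ=2.64, E[X²]=8.976; 2: μ=8, E[X²]=68; 3: μ=2.125, E[X²]=11.1562.
E[X] = 0.125·2.64 + 0.75·8 + 0.125·2.125 = 6.59563.
E[X²] = 0.125·8.976 + 0.75·68 + 0.125·11.1562 = 53.5165.
Var(X) = E[X²] − (E[X])² = 53.5165 − 43.5023 = 10.0143.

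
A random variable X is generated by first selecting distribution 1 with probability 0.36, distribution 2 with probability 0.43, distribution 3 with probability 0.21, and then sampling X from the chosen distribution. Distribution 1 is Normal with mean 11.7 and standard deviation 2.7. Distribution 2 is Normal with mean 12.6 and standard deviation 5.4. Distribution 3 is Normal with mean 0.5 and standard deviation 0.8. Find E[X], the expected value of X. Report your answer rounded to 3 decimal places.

9.735

Component means — 1: 11.7; 2: 12.6; 3: 0.5.
E[X] = 0.36·11.7 + 0.43·12.6 + 0.21·0.5 = 9.735.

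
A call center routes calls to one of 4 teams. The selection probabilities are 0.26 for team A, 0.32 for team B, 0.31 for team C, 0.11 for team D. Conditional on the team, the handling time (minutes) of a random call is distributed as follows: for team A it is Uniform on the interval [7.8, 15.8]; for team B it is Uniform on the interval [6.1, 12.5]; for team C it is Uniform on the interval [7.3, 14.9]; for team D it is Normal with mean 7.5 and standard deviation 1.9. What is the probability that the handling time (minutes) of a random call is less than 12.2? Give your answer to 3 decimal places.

Conditional on each team, P(X < 12.2): A: 0.55; B: 0.953125; C: 0.644737; D: 0.993314.
By total probability, P(X < 12.2) = 0.26·0.55 + 0.32·0.953125 + 0.31·0.644737 + 0.11·0.993314 = 0.757133.

0.757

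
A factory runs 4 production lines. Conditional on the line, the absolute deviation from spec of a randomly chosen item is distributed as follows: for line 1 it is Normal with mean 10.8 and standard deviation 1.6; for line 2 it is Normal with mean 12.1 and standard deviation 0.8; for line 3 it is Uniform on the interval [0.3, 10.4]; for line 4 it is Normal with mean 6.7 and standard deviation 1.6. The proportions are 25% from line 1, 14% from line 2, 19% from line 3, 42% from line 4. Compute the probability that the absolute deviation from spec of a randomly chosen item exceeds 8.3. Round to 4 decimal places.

Conditional on each line, P(X > 8.3): 1: 0.940915; 2: 0.999999; 3: 0.207921; 4: 0.158655.
By total probability, P(X > 8.3) = 0.25·0.940915 + 0.14·0.999999 + 0.19·0.207921 + 0.42·0.158655 = 0.481369.

0.4814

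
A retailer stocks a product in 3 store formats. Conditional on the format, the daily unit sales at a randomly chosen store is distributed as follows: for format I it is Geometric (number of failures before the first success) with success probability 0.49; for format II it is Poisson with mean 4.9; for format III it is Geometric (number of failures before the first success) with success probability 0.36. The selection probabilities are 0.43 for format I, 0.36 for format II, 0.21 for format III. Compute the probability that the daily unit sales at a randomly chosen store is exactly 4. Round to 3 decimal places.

0.091

Conditional on each format, P(X = 4): I: 0.0331495; II: 0.178867; III: 0.060398.
By total probability, P(X = 4) = 0.43·0.0331495 + 0.36·0.178867 + 0.21·0.060398 = 0.09133.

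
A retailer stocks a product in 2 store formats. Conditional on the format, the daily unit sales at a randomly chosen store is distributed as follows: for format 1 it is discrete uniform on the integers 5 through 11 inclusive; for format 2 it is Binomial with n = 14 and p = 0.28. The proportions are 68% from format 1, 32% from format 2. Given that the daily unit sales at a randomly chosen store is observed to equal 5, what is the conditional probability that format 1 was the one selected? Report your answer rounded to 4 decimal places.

0.6289

Likelihoods P(X=5 | ·): 1: 0.142857; 2: 0.179162.
Posterior ∝ prior × likelihood. Numerator for 1: 0.68·0.142857 = 0.0971429.
Normalizing constant: 0.68·0.142857 + 0.32·0.179162 = 0.154475.
P(1 | observation) = 0.0971429 / 0.154475 = 0.628859.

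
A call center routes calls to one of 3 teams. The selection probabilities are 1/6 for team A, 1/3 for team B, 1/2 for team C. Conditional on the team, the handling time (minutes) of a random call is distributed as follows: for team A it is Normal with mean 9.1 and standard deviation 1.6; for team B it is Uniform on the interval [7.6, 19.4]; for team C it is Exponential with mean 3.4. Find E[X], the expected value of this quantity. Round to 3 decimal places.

Component means — A: 9.1; B: 13.5; C: 3.4.
E[X] = 0.166667·9.1 + 0.333333·13.5 + 0.5·3.4 = 7.71667.

7.717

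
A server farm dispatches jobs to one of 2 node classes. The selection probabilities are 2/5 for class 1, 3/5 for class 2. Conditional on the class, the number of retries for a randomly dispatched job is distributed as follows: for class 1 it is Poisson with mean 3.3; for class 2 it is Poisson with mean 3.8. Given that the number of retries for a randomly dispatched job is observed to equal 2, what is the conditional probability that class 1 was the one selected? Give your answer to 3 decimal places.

Likelihoods P(X=2 | ·): 1: 0.200829; 2: 0.161517.
Posterior ∝ prior × likelihood. Numerator for 1: 0.4·0.200829 = 0.0803315.
Normalizing constant: 0.4·0.200829 + 0.6·0.161517 = 0.177242.
P(1 | observation) = 0.0803315 / 0.177242 = 0.453232.

0.453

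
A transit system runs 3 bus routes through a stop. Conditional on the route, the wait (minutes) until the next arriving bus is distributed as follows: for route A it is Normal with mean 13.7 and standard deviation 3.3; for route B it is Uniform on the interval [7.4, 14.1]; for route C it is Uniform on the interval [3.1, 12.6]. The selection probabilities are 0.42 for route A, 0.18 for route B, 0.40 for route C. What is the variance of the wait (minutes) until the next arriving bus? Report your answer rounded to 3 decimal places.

Per component, A: μ=13.7, E[X²]=198.58; B: μ=10.75, E[X²]=119.303; C: μ=7.85, E[X²]=69.1433.
E[X] = 0.42·13.7 + 0.18·10.75 + 0.4·7.85 = 10.829.
E[X²] = 0.42·198.58 + 0.18·119.303 + 0.4·69.1433 = 132.536.
Var(X) = E[X²] − (E[X])² = 132.536 − 117.267 = 15.2683.

15.268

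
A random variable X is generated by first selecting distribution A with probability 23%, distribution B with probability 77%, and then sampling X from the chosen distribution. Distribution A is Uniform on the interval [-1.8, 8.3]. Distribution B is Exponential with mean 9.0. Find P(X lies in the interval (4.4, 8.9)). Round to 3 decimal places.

Conditional on each component, P(4.4 < X < 8.9): A: 0.386139; B: 0.241318.
By total probability, P(4.4 < X < 8.9) = 0.23·0.386139 + 0.77·0.241318 = 0.274626.

0.275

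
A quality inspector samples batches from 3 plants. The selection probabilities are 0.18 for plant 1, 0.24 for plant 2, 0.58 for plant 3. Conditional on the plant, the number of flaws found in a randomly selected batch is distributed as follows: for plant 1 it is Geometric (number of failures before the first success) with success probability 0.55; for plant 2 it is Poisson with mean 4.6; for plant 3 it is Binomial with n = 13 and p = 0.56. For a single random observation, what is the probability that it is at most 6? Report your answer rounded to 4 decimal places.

0.5665

Conditional on each plant, P(X ≤ 6): 1: 0.996263; 2: 0.818029; 3: 0.329003.
By total probability, P(X ≤ 6) = 0.18·0.996263 + 0.24·0.818029 + 0.58·0.329003 = 0.566476.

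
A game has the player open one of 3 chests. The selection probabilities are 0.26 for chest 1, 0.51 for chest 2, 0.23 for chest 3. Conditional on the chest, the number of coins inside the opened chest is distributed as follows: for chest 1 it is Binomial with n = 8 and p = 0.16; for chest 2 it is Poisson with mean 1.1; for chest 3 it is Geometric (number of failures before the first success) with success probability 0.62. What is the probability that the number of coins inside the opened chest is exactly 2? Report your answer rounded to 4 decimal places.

Conditional on each chest, P(X = 2): 1: 0.25181; 2: 0.201387; 3: 0.089528.
By total probability, P(X = 2) = 0.26·0.25181 + 0.51·0.201387 + 0.23·0.089528 = 0.18877.

0.1888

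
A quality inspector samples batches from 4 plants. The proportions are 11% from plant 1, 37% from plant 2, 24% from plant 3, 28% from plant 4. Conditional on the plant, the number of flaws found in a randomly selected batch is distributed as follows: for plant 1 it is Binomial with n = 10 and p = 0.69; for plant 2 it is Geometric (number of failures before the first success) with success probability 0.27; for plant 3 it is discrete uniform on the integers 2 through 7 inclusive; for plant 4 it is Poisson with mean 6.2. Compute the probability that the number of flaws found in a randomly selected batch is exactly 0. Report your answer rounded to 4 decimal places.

0.1005

Conditional on each plant, P(X = 0): 1: 8.19628e-06; 2: 0.27; 3: 0; 4: 0.00202943.
By total probability, P(X = 0) = 0.11·8.19628e-06 + 0.37·0.27 + 0.24·0 + 0.28·0.00202943 = 0.100469.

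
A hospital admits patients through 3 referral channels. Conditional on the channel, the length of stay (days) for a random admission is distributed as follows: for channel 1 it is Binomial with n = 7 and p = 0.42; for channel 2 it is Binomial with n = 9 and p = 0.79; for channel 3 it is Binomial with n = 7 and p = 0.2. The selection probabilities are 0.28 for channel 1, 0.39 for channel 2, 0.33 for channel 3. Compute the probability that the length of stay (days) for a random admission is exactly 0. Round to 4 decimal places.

Conditional on each channel, P(X = 0): 1: 0.0220798; 2: 7.9428e-07; 3: 0.209715.
By total probability, P(X = 0) = 0.28·0.0220798 + 0.39·7.9428e-07 + 0.33·0.209715 = 0.0753887.

0.0754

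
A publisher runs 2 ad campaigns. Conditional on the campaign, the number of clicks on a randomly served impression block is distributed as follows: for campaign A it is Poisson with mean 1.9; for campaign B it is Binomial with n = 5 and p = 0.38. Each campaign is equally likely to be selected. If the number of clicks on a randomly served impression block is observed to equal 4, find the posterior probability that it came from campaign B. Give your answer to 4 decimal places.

Likelihoods P(X=4 | ·): A: 0.0812164; B: 0.0646392.
Posterior ∝ prior × likelihood. Numerator for B: 0.5·0.0646392 = 0.0323196.
Normalizing constant: 0.5·0.0812164 + 0.5·0.0646392 = 0.0729278.
P(B | observation) = 0.0323196 / 0.0729278 = 0.443173.

0.4432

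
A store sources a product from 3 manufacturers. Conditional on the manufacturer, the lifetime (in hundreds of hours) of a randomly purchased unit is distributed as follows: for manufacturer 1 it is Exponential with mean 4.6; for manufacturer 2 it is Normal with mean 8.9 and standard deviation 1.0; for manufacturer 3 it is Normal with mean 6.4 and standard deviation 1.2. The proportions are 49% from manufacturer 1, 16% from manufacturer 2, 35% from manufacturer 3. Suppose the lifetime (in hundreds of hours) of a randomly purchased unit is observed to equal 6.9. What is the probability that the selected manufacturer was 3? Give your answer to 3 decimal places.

Likelihoods f(6.9 | ·): 1: 0.0485066; 2: 0.053991; 3: 0.30481.
Posterior ∝ prior × likelihood. Numerator for 3: 0.35·0.30481 = 0.106684.
Normalizing constant: 0.49·0.0485066 + 0.16·0.053991 + 0.35·0.30481 = 0.13909.
P(3 | observation) = 0.106684 / 0.13909 = 0.767009.

0.767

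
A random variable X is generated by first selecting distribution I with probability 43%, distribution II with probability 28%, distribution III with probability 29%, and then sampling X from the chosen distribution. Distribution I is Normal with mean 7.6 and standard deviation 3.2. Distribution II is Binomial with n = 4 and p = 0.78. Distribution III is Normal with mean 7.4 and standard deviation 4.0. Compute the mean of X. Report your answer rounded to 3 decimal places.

Component means — I: 7.6; II: 3.12; III: 7.4.
E[X] = 0.43·7.6 + 0.28·3.12 + 0.29·7.4 = 6.2876.

6.288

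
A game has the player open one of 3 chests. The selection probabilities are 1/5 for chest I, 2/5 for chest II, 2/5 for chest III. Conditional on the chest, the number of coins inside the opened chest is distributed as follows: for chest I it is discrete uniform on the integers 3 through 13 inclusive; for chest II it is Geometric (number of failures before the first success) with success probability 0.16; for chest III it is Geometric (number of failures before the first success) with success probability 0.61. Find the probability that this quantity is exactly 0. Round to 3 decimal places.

Conditional on each chest, P(X = 0): I: 0; II: 0.16; III: 0.61.
By total probability, P(X = 0) = 0.2·0 + 0.4·0.16 + 0.4·0.61 = 0.308.

0.308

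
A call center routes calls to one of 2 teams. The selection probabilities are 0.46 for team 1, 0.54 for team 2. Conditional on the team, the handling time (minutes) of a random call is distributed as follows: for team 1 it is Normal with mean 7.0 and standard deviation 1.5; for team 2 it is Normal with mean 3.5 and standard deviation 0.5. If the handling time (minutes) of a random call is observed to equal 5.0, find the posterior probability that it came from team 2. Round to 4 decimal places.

0.0869

Likelihoods f(5.0 | ·): 1: 0.10934; 2: 0.0088637.
Posterior ∝ prior × likelihood. Numerator for 2: 0.54·0.0088637 = 0.0047864.
Normalizing constant: 0.46·0.10934 + 0.54·0.0088637 = 0.0550828.
P(2 | observation) = 0.0047864 / 0.0550828 = 0.0868945.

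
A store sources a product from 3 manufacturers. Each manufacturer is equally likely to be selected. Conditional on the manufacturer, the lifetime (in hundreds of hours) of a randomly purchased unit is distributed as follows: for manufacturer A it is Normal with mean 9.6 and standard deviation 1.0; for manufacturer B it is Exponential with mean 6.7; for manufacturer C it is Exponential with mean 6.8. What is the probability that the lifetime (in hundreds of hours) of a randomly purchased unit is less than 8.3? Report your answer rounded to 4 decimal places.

Conditional on each manufacturer, P(X < 8.3): A: 0.0968005; B: 0.71027; C: 0.704943.
By total probability, P(X < 8.3) = 0.333333·0.0968005 + 0.333333·0.71027 + 0.333333·0.704943 = 0.504005.

0.5040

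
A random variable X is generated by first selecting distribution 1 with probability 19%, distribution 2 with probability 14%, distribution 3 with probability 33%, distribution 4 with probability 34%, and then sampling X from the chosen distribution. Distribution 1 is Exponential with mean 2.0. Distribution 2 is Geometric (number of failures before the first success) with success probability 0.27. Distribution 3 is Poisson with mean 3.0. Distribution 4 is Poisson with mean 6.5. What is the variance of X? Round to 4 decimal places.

8.8105

Per component, 1: μ=2, E[X²]=8; 2: μ=2.7037, E[X²]=17.3237; 3: μ=3, E[X²]=12; 4: μ=6.5, E[X²]=48.75.
E[X] = 0.19·2 + 0.14·2.7037 + 0.33·3 + 0.34·6.5 = 3.95852.
E[X²] = 0.19·8 + 0.14·17.3237 + 0.33·12 + 0.34·48.75 = 24.4803.
Var(X) = E[X²] − (E[X])² = 24.4803 − 15.6699 = 8.81045.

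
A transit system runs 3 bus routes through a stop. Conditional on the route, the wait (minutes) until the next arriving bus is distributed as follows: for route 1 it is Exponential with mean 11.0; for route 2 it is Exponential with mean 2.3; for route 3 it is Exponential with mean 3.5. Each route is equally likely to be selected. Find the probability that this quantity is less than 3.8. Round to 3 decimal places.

Conditional on each route, P(X < 3.8): 1: 0.292101; 2: 0.808367; 3: 0.662339.
By total probability, P(X < 3.8) = 0.333333·0.292101 + 0.333333·0.808367 + 0.333333·0.662339 = 0.587603.

0.588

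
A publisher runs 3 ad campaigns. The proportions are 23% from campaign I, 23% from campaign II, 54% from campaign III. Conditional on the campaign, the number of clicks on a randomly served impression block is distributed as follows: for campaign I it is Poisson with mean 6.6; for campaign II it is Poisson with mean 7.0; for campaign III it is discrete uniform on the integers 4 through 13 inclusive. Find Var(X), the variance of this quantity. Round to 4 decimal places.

8.3193

Per component, I: μ=6.6, E[X²]=50.16; II: μ=7, E[X²]=56; III: μ=8.5, E[X²]=80.5.
E[X] = 0.23·6.6 + 0.23·7 + 0.54·8.5 = 7.718.
E[X²] = 0.23·50.16 + 0.23·56 + 0.54·80.5 = 67.8868.
Var(X) = E[X²] − (E[X])² = 67.8868 − 59.5675 = 8.31928.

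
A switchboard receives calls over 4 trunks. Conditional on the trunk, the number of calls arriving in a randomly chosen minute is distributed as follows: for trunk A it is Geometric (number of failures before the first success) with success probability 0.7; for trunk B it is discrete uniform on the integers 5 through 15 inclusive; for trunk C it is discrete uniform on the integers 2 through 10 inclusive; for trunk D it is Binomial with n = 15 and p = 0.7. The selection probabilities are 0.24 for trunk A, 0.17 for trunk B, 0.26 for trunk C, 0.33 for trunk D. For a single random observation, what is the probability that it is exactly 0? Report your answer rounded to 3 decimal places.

Conditional on each trunk, P(X = 0): A: 0.7; B: 0; C: 0; D: 1.43489e-08.
By total probability, P(X = 0) = 0.24·0.7 + 0.17·0 + 0.26·0 + 0.33·1.43489e-08 = 0.168.

0.168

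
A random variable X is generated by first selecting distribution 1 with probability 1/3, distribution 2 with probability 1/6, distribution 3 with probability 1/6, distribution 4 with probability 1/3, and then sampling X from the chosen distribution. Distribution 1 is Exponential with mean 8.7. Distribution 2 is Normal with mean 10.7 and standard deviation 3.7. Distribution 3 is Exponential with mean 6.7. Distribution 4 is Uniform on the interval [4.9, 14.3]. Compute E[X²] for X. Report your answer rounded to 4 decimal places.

119.9611

For each component E[X²] = Var + (mean)², giving 1: 151.38; 2: 128.18; 3: 89.78; 4: 99.5233.
Overall E[X²] = 0.333333·151.38 + 0.166667·128.18 + 0.166667·89.78 + 0.333333·99.5233 = 119.961.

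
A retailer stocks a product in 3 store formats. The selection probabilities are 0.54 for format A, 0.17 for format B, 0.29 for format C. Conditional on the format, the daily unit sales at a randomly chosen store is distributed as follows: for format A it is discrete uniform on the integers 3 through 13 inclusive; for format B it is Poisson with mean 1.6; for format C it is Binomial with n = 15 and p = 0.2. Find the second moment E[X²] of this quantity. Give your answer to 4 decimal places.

For each component E[X²] = Var + (mean)², giving A: 74; B: 4.16; C: 11.4.
Overall E[X²] = 0.54·74 + 0.17·4.16 + 0.29·11.4 = 43.9732.

43.9732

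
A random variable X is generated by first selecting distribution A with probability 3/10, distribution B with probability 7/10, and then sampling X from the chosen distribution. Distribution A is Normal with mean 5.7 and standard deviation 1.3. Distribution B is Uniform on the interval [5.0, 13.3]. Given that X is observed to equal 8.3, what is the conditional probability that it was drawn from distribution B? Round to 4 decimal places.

0.8713

Likelihoods f(8.3 | ·): A: 0.0415315; B: 0.120482.
Posterior ∝ prior × likelihood. Numerator for B: 0.7·0.120482 = 0.0843373.
Normalizing constant: 0.3·0.0415315 + 0.7·0.120482 = 0.0967968.
P(B | observation) = 0.0843373 / 0.0967968 = 0.871282.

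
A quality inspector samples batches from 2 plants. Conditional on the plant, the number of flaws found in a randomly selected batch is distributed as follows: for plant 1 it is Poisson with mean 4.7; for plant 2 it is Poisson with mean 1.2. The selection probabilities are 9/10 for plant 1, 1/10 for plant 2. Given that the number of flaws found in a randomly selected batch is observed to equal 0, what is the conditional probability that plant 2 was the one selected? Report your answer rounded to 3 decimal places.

0.786

Likelihoods P(X=0 | ·): 1: 0.00909528; 2: 0.301194.
Posterior ∝ prior × likelihood. Numerator for 2: 0.1·0.301194 = 0.0301194.
Normalizing constant: 0.9·0.00909528 + 0.1·0.301194 = 0.0383052.
P(2 | observation) = 0.0301194 / 0.0383052 = 0.786302.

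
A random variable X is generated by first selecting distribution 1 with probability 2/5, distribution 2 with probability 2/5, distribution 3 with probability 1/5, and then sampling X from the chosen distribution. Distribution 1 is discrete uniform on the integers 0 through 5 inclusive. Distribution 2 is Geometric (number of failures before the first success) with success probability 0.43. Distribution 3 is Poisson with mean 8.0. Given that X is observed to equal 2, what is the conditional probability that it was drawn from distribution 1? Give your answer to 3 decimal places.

Likelihoods P(X=2 | ·): 1: 0.166667; 2: 0.139707; 3: 0.0107348.
Posterior ∝ prior × likelihood. Numerator for 1: 0.4·0.166667 = 0.0666667.
Normalizing constant: 0.4·0.166667 + 0.4·0.139707 + 0.2·0.0107348 = 0.124696.
P(1 | observation) = 0.0666667 / 0.124696 = 0.534632.

0.535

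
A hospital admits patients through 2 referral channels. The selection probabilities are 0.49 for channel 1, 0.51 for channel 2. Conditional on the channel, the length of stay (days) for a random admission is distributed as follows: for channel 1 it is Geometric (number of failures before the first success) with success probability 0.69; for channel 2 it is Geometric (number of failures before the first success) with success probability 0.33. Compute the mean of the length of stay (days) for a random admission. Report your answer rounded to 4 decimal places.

1.2556

Component means — 1: 0.449275; 2: 2.0303.
E[X] = 0.49·0.449275 + 0.51·2.0303 = 1.2556.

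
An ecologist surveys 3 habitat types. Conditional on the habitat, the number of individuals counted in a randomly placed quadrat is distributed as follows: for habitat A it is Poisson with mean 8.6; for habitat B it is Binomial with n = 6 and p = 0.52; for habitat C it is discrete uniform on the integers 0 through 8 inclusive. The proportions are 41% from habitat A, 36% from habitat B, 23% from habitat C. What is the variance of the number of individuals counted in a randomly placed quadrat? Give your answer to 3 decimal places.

12.090

Per component, A: μ=8.6, E[X²]=82.56; B: μ=3.12, E[X²]=11.232; C: μ=4, E[X²]=22.6667.
E[X] = 0.41·8.6 + 0.36·3.12 + 0.23·4 = 5.5692.
E[X²] = 0.41·82.56 + 0.36·11.232 + 0.23·22.6667 = 43.1065.
Var(X) = E[X²] − (E[X])² = 43.1065 − 31.016 = 12.0905.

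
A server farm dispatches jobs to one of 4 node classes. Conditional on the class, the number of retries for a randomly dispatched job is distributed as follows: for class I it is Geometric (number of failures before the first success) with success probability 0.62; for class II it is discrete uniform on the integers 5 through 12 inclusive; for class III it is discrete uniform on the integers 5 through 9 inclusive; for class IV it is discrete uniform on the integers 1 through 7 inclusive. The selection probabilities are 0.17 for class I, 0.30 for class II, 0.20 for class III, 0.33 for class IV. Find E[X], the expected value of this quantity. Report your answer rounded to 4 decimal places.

Component means — I: 0.612903; II: 8.5; III: 7; IV: 4.
E[X] = 0.17·0.612903 + 0.3·8.5 + 0.2·7 + 0.33·4 = 5.37419.

5.3742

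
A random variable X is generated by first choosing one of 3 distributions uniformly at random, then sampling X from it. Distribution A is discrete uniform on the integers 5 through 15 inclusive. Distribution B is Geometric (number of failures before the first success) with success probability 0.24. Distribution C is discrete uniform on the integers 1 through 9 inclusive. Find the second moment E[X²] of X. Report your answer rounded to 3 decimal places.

For each component E[X²] = Var + (mean)², giving A: 110; B: 23.2222; C: 31.6667.
Overall E[X²] = 0.333333·110 + 0.333333·23.2222 + 0.333333·31.6667 = 54.963.

54.963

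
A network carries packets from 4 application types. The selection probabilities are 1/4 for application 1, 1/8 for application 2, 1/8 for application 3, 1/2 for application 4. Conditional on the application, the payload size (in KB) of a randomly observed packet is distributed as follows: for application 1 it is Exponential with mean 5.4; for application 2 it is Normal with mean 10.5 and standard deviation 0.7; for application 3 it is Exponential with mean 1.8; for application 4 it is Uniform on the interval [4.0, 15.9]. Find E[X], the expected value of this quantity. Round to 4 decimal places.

7.8625

Component means — 1: 5.4; 2: 10.5; 3: 1.8; 4: 9.95.
E[X] = 0.25·5.4 + 0.125·10.5 + 0.125·1.8 + 0.5·9.95 = 7.8625.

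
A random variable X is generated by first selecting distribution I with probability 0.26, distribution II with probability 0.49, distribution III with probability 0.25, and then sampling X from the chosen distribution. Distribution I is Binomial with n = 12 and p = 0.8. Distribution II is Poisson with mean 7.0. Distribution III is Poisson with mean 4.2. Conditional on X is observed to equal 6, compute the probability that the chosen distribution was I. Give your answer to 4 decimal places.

Likelihoods P(X=6 | ·): I: 0.0155021; II: 0.149003; III: 0.114321.
Posterior ∝ prior × likelihood. Numerator for I: 0.26·0.0155021 = 0.00403056.
Normalizing constant: 0.26·0.0155021 + 0.49·0.149003 + 0.25·0.114321 = 0.105622.
P(I | observation) = 0.00403056 / 0.105622 = 0.0381601.

0.0382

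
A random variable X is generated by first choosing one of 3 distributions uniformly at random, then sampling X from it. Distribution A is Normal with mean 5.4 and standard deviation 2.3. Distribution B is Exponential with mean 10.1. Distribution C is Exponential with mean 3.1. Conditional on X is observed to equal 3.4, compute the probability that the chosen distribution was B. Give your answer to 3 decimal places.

Likelihoods f(3.4 | ·): A: 0.118847; B: 0.0707099; C: 0.107725.
Posterior ∝ prior × likelihood. Numerator for B: 0.333333·0.0707099 = 0.02357.
Normalizing constant: 0.333333·0.118847 + 0.333333·0.0707099 + 0.333333·0.107725 = 0.0990938.
P(B | observation) = 0.02357 / 0.0990938 = 0.237855.

0.238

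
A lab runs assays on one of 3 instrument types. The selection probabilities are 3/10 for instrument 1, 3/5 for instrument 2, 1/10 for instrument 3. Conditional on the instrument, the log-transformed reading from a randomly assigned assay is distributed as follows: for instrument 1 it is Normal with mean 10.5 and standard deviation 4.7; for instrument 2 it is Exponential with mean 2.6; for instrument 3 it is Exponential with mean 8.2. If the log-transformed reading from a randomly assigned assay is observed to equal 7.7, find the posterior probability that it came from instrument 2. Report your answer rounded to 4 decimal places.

0.3139

Likelihoods f(7.7 | ·): 1: 0.0710795; 2: 0.0198997; 3: 0.047684.
Posterior ∝ prior × likelihood. Numerator for 2: 0.6·0.0198997 = 0.0119398.
Normalizing constant: 0.3·0.0710795 + 0.6·0.0198997 + 0.1·0.047684 = 0.0380321.
P(2 | observation) = 0.0119398 / 0.0380321 = 0.313941.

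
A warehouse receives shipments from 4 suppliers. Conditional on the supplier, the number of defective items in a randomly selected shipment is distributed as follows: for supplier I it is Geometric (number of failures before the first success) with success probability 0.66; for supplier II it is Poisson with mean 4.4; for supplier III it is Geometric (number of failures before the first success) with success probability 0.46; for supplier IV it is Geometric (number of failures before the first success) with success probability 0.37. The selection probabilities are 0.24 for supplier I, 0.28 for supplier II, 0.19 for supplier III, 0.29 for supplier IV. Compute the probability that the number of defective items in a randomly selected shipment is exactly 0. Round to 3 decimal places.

Conditional on each supplier, P(X = 0): I: 0.66; II: 0.0122773; III: 0.46; IV: 0.37.
By total probability, P(X = 0) = 0.24·0.66 + 0.28·0.0122773 + 0.19·0.46 + 0.29·0.37 = 0.356538.

0.357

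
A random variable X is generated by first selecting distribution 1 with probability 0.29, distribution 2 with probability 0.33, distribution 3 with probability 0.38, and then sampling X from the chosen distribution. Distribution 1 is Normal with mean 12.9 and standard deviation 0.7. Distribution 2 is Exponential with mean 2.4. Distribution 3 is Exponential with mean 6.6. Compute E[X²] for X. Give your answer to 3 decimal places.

85.308

For each component E[X²] = Var + (mean)², giving 1: 166.9; 2: 11.52; 3: 87.12.
Overall E[X²] = 0.29·166.9 + 0.33·11.52 + 0.38·87.12 = 85.3082.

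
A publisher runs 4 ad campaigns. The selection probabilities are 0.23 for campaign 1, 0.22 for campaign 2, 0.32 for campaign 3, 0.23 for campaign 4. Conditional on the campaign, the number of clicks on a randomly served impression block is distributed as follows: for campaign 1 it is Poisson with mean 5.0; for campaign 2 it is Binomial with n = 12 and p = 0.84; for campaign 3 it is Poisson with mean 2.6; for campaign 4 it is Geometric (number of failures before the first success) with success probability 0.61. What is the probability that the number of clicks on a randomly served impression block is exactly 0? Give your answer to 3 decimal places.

0.166

Conditional on each campaign, P(X = 0): 1: 0.00673795; 2: 2.81475e-10; 3: 0.0742736; 4: 0.61.
By total probability, P(X = 0) = 0.23·0.00673795 + 0.22·2.81475e-10 + 0.32·0.0742736 + 0.23·0.61 = 0.165617.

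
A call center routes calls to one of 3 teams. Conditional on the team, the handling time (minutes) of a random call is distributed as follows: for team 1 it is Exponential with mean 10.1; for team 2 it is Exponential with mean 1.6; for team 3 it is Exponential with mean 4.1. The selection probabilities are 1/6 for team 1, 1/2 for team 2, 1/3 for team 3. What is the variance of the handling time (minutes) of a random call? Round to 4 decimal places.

Per component, 1: μ=10.1, E[X²]=204.02; 2: μ=1.6, E[X²]=5.12; 3: μ=4.1, E[X²]=33.62.
E[X] = 0.166667·10.1 + 0.5·1.6 + 0.333333·4.1 = 3.85.
E[X²] = 0.166667·204.02 + 0.5·5.12 + 0.333333·33.62 = 47.77.
Var(X) = E[X²] − (E[X])² = 47.77 − 14.8225 = 32.9475.

32.9475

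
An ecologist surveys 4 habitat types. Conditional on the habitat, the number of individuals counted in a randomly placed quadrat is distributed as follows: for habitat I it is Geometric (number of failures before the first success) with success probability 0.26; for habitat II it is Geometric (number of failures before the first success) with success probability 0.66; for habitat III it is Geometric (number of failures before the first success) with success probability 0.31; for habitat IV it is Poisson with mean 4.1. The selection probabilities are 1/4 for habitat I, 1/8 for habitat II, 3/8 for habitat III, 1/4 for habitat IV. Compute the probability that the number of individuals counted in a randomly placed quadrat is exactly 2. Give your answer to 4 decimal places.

Conditional on each habitat, P(X = 2): I: 0.142376; II: 0.076296; III: 0.147591; IV: 0.139293.
By total probability, P(X = 2) = 0.25·0.142376 + 0.125·0.076296 + 0.375·0.147591 + 0.25·0.139293 = 0.135301.

0.1353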